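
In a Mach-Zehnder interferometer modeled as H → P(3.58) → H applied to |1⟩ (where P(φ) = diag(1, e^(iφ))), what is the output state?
(0.9527 + 0.2122i)|0⟩ + (0.04729 - 0.2122i)|1⟩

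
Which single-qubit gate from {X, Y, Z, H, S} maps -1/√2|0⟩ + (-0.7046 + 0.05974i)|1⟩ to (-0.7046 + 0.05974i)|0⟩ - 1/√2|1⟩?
X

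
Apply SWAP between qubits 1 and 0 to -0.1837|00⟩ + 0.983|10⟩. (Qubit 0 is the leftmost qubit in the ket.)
-0.1837|00⟩ + 0.983|01⟩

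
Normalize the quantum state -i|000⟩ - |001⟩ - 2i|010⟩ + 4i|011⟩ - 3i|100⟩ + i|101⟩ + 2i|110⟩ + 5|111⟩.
-0.128i|000⟩ - 0.128|001⟩ - 0.2561i|010⟩ + 0.5121i|011⟩ - 0.3841i|100⟩ + 0.128i|101⟩ + 0.2561i|110⟩ + 0.6402|111⟩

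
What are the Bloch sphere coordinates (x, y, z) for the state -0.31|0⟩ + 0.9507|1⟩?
(-0.5894, 0, -0.8077)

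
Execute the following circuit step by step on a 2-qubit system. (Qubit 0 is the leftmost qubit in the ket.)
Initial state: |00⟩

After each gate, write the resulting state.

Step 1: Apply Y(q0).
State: i|10⟩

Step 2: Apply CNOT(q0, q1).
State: i|11⟩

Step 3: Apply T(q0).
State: (-1/√2 + (1/√2)i)|11⟩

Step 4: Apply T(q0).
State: -|11⟩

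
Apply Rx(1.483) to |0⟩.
0.7375|0⟩ - 0.6754i|1⟩

Rx(1.483) = [[cos(θ/2), −i·sin(θ/2)], [−i·sin(θ/2), cos(θ/2)]]; θ = 1.483, cos(θ/2) ≈ 0.737456, sin(θ/2) ≈ 0.675395.
With a = amp(|0⟩) = 1 and b = amp(|1⟩) = 0:
new amp(|0⟩) = (0.737456)·a + (-0.675395i)·b = 0.7375
new amp(|1⟩) = (-0.675395i)·a + (0.737456)·b = -0.6754i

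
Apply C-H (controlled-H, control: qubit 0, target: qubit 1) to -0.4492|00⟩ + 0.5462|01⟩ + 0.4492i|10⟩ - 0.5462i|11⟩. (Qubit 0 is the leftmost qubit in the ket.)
-0.4492|00⟩ + 0.5462|01⟩ - 0.06859i|10⟩ + 0.7039i|11⟩

C-H leaves the control-|0⟩ kets |00⟩, |01⟩ unchanged and applies H to qubit 1 on the control-|1⟩ pair (|10⟩, |11⟩).
H = [[1/√2, 1/√2], [1/√2, -1/√2]].
With a = amp(|10⟩) = 0.4492i and b = amp(|11⟩) = -0.5462i:
new amp(|10⟩) = (1/√2)·a + (1/√2)·b = -0.06859i
new amp(|11⟩) = (1/√2)·a + (-1/√2)·b = 0.7039i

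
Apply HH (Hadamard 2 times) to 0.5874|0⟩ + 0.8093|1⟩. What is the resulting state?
0.5874|0⟩ + 0.8093|1⟩

H² = I, so an even number of Hadamards cancels: H^2 = I and the state is unchanged.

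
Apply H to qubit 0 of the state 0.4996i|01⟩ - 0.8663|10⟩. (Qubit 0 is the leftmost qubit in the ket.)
-0.6126|00⟩ + 0.3533i|01⟩ + 0.6126|10⟩ + 0.3533i|11⟩

H on qubit 0 mixes each pair of kets that differ only in qubit 0: amplitudes (a, b) of (|…0…⟩, |…1…⟩) become ((a + b)/√2, (a − b)/√2). Kets absent from the input have amplitude 0.
(|00⟩, |10⟩): (a, b) = (0, -0.8663) → (-0.6126, 0.6126)
(|01⟩, |11⟩): (a, b) = (0.4996i, 0) → (0.3533i, 0.3533i)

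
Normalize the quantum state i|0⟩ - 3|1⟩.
0.3162i|0⟩ - 0.9487|1⟩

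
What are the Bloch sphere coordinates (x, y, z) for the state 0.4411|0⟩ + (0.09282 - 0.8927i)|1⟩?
(0.08189, -0.7875, -0.611)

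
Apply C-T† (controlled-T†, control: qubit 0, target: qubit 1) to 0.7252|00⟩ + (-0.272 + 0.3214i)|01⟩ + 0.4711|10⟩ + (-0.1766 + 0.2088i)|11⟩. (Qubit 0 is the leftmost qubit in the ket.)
0.7252|00⟩ + (-0.272 + 0.3214i)|01⟩ + 0.4711|10⟩ + (0.02277 + 0.2725i)|11⟩

C-T† leaves the control-|0⟩ kets |00⟩, |01⟩ unchanged and applies T† to qubit 1 on the control-|1⟩ pair (|10⟩, |11⟩).
T† = [[1, 0], [0, (1/√2 - (1/√2)i)]].
With a = amp(|10⟩) = 0.4711 and b = amp(|11⟩) = (-0.1766 + 0.2088i):
new amp(|10⟩) = (1)·a = 0.4711
new amp(|11⟩) = (1/√2 - (1/√2)i)·b = (0.02277 + 0.2725i)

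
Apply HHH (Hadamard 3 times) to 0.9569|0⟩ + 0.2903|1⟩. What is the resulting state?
0.8819|0⟩ + 0.4714|1⟩

H² = I, so H^3 = H: a single Hadamard. With (a, b) = (0.9569, 0.2903), H gives ((a + b)/√2, (a − b)/√2) = (0.8819, 0.4714).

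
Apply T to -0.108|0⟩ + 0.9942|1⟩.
-0.108|0⟩ + (0.703 + 0.703i)|1⟩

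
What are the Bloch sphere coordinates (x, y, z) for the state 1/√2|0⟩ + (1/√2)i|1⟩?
(0, 1, 0)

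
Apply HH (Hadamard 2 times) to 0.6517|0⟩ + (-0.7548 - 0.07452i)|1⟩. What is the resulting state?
0.6517|0⟩ + (-0.7548 - 0.07452i)|1⟩

H² = I, so an even number of Hadamards cancels: H^2 = I and the state is unchanged.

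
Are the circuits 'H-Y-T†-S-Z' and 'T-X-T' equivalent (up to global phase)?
No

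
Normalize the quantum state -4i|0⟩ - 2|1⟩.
-0.8944i|0⟩ - 1/√5|1⟩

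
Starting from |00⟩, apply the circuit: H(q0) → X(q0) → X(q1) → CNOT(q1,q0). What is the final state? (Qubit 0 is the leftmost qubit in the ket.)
1/√2|01⟩ + 1/√2|11⟩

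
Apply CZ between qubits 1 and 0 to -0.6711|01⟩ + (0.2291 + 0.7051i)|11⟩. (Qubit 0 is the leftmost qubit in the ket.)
-0.6711|01⟩ + (-0.2291 - 0.7051i)|11⟩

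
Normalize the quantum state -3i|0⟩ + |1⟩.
-0.9487i|0⟩ + 0.3162|1⟩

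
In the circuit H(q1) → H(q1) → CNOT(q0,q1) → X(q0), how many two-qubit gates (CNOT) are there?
1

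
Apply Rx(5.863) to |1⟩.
-0.2086i|0⟩ - 0.978|1⟩

Rx(5.863) = [[cos(θ/2), −i·sin(θ/2)], [−i·sin(θ/2), cos(θ/2)]]; θ = 5.863, cos(θ/2) ≈ -0.978012, sin(θ/2) ≈ 0.208551.
With a = amp(|0⟩) = 0 and b = amp(|1⟩) = 1:
new amp(|0⟩) = (-0.978012)·a + (-0.208551i)·b = -0.2086i
new amp(|1⟩) = (-0.208551i)·a + (-0.978012)·b = -0.978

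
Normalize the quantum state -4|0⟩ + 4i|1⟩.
-1/√2|0⟩ + (1/√2)i|1⟩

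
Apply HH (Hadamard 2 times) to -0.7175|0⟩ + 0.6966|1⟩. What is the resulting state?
-0.7175|0⟩ + 0.6966|1⟩

H² = I, so an even number of Hadamards cancels: H^2 = I and the state is unchanged.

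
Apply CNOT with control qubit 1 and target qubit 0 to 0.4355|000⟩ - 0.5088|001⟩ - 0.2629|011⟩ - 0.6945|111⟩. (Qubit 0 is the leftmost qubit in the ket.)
0.4355|000⟩ - 0.5088|001⟩ - 0.6945|011⟩ - 0.2629|111⟩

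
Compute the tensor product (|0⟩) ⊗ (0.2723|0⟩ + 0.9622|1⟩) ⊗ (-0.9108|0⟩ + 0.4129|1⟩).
-0.248|000⟩ + 0.1124|001⟩ - 0.8764|010⟩ + 0.3973|011⟩

amp(|b₁b₂…⟩) = product of the factor amplitudes for bits b₁, b₂, …; only kets whose every factor amplitude is nonzero survive.
|000⟩: (1)(0.2723)(-0.9108) = -0.248
|001⟩: (1)(0.2723)(0.4129) = 0.1124
|010⟩: (1)(0.9622)(-0.9108) = -0.8764
|011⟩: (1)(0.9622)(0.4129) = 0.3973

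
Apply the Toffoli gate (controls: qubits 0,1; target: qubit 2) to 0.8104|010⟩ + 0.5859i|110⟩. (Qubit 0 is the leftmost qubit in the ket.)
0.8104|010⟩ + 0.5859i|111⟩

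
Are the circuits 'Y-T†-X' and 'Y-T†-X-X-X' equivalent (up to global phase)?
Yes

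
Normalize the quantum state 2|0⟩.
|0⟩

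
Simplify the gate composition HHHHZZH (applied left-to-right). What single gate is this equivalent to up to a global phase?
H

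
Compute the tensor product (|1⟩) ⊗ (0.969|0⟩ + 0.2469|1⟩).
0.969|10⟩ + 0.2469|11⟩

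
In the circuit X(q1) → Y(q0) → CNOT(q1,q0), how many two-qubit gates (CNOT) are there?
1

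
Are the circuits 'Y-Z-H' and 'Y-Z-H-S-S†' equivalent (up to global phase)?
Yes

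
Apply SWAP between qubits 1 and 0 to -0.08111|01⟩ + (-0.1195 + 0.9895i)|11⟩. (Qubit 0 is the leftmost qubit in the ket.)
-0.08111|10⟩ + (-0.1195 + 0.9895i)|11⟩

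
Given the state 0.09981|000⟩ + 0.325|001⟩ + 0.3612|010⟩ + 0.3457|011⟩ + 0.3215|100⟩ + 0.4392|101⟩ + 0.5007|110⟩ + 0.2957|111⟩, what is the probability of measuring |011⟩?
0.1195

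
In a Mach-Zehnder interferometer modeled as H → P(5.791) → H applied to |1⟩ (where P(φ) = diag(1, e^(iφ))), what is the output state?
(0.05935 + 0.2363i)|0⟩ + (0.9407 - 0.2363i)|1⟩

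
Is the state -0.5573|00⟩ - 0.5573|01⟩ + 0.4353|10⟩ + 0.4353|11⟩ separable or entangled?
Separable

Writing the state as a|00⟩ + b|01⟩ + c|10⟩ + d|11⟩, it is a product state iff ad − bc = 0.
Here (a, b, c, d) = (-0.5573, -0.5573, 0.4353, 0.4353): ad − bc = (-0.5573)(0.4353) − (-0.5573)(0.4353) = 0, so the state is separable.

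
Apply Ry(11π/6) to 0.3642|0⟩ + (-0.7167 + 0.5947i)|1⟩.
(-0.1663 - 0.1539i)|0⟩ + (0.7865 - 0.5744i)|1⟩

Ry(11π/6) = [[cos(θ/2), −sin(θ/2)], [sin(θ/2), cos(θ/2)]]; θ = 11π/6, cos(θ/2) ≈ -0.965926, sin(θ/2) ≈ 0.258819.
With a = amp(|0⟩) = 0.3642 and b = amp(|1⟩) = (-0.7167 + 0.5947i):
new amp(|0⟩) = (-0.965926)·a + (-0.258819)·b = (-0.1663 - 0.1539i)
new amp(|1⟩) = (0.258819)·a + (-0.965926)·b = (0.7865 - 0.5744i)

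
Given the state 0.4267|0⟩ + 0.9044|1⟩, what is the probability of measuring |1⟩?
0.8179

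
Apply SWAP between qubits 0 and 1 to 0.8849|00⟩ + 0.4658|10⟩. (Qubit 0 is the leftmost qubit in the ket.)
0.8849|00⟩ + 0.4658|01⟩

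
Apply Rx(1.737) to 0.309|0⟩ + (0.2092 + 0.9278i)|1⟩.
(0.9079 - 0.1597i)|0⟩ + (0.1351 + 0.3635i)|1⟩

Rx(1.737) = [[cos(θ/2), −i·sin(θ/2)], [−i·sin(θ/2), cos(θ/2)]]; θ = 1.737, cos(θ/2) ≈ 0.645972, sin(θ/2) ≈ 0.763361.
With a = amp(|0⟩) = 0.309 and b = amp(|1⟩) = (0.2092 + 0.9278i):
new amp(|0⟩) = (0.645972)·a + (-0.763361i)·b = (0.9079 - 0.1597i)
new amp(|1⟩) = (-0.763361i)·a + (0.645972)·b = (0.1351 + 0.3635i)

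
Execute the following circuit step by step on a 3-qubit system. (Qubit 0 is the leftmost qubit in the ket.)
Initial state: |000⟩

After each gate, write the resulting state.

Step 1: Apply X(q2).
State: |001⟩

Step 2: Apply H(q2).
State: 1/√2|000⟩ - 1/√2|001⟩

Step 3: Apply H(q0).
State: 1/2|000⟩ - 1/2|001⟩ + 1/2|100⟩ - 1/2|101⟩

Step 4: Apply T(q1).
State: 1/2|000⟩ - 1/2|001⟩ + 1/2|100⟩ - 1/2|101⟩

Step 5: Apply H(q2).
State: 1/√2|001⟩ + 1/√2|101⟩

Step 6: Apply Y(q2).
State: -(1/√2)i|000⟩ - (1/√2)i|100⟩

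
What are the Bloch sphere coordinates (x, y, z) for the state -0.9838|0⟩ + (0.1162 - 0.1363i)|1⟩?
(-0.2286, 0.2682, 0.9358)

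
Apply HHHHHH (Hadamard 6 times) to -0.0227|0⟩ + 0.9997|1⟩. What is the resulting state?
-0.0227|0⟩ + 0.9997|1⟩

H² = I, so an even number of Hadamards cancels: H^6 = I and the state is unchanged.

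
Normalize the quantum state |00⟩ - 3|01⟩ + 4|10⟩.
0.1961|00⟩ - 0.5883|01⟩ + 0.7845|10⟩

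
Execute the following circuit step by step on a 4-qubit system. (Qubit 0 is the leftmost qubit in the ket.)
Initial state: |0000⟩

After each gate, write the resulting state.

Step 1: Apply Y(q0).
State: i|1000⟩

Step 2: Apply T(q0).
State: (-1/√2 + (1/√2)i)|1000⟩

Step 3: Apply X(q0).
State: (-1/√2 + (1/√2)i)|0000⟩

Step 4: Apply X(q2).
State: (-1/√2 + (1/√2)i)|0010⟩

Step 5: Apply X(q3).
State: (-1/√2 + (1/√2)i)|0011⟩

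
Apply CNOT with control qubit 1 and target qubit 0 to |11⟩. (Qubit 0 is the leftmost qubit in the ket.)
|01⟩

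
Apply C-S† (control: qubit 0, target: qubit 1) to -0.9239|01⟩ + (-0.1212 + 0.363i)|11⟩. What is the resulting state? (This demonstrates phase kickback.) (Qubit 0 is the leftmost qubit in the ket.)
-0.9239|01⟩ + (0.363 + 0.1212i)|11⟩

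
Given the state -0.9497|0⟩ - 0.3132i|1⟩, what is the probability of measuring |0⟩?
0.9019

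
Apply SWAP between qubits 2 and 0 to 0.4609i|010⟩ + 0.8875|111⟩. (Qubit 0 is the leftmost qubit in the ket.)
0.4609i|010⟩ + 0.8875|111⟩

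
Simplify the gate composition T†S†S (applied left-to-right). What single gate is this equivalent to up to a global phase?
T†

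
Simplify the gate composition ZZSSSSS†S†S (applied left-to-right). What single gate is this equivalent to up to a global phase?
S†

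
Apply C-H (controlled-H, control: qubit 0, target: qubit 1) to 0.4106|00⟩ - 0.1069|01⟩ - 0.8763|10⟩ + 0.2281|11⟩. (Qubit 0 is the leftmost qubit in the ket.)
0.4106|00⟩ - 0.1069|01⟩ - 0.4583|10⟩ - 0.7809|11⟩

C-H leaves the control-|0⟩ kets |00⟩, |01⟩ unchanged and applies H to qubit 1 on the control-|1⟩ pair (|10⟩, |11⟩).
H = [[1/√2, 1/√2], [1/√2, -1/√2]].
With a = amp(|10⟩) = -0.8763 and b = amp(|11⟩) = 0.2281:
new amp(|10⟩) = (1/√2)·a + (1/√2)·b = -0.4583
new amp(|11⟩) = (1/√2)·a + (-1/√2)·b = -0.7809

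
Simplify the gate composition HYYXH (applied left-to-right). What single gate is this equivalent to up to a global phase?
Z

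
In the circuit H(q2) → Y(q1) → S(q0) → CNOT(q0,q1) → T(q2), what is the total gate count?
5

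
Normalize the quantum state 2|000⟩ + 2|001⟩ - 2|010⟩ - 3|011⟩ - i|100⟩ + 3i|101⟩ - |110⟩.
1/√8|000⟩ + 1/√8|001⟩ - 1/√8|010⟩ - 0.5303|011⟩ - 0.1768i|100⟩ + 0.5303i|101⟩ - 0.1768|110⟩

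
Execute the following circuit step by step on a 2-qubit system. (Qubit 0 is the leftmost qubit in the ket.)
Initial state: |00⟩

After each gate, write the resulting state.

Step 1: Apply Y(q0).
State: i|10⟩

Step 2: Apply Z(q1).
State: i|10⟩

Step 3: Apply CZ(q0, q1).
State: i|10⟩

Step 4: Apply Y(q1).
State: -|11⟩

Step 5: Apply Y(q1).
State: i|10⟩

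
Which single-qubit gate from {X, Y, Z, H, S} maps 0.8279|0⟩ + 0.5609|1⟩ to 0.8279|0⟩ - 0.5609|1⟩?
Z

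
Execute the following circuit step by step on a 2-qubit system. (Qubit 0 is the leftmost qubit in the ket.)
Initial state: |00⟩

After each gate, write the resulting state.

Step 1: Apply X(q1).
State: |01⟩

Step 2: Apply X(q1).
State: |00⟩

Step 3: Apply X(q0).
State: |10⟩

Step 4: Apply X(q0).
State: |00⟩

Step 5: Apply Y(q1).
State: i|01⟩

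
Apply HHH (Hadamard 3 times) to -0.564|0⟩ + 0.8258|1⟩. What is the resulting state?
0.1851|0⟩ - 0.9827|1⟩

H² = I, so H^3 = H: a single Hadamard. With (a, b) = (-0.564, 0.8258), H gives ((a + b)/√2, (a − b)/√2) = (0.1851, -0.9827).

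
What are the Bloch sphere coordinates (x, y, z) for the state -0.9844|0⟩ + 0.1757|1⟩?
(-0.3459, 0, 0.9382)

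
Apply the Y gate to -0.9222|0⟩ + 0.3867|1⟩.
-0.3867i|0⟩ - 0.9222i|1⟩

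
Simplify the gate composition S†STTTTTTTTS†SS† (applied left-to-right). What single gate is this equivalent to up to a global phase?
S†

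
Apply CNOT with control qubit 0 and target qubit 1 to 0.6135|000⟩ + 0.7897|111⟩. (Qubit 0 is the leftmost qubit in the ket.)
0.6135|000⟩ + 0.7897|101⟩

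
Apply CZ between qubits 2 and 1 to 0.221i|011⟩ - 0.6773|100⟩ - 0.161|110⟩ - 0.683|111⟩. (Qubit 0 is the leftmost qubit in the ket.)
-0.221i|011⟩ - 0.6773|100⟩ - 0.161|110⟩ + 0.683|111⟩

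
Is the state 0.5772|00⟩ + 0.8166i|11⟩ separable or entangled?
Entangled

Writing the state as a|00⟩ + b|01⟩ + c|10⟩ + d|11⟩, it is a product state iff ad − bc = 0.
Here (a, b, c, d) = (0.5772, 0, 0, 0.8166i): ad − bc = (0.5772)(0.8166i) − (0)(0) = 0.4713i ≠ 0, so the state is entangled.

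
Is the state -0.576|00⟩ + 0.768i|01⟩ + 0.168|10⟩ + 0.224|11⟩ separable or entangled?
Entangled

Writing the state as a|00⟩ + b|01⟩ + c|10⟩ + d|11⟩, it is a product state iff ad − bc = 0.
Here (a, b, c, d) = (-0.576, 0.768i, 0.168, 0.224): ad − bc = (-0.576)(0.224) − (0.768i)(0.168) = (-0.129 - 0.129i) ≠ 0, so the state is entangled.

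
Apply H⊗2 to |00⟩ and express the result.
1/2|00⟩ + 1/2|01⟩ + 1/2|10⟩ + 1/2|11⟩

H⊗2 gives amp(|y⟩) = (1/2) Σ_x (−1)^(x·y) amp(|x⟩), where x·y is the number of positions in which both x and y have a 1.
|00⟩: (1)/2 = 1/2
|01⟩: (1)/2 = 1/2
|10⟩: (1)/2 = 1/2
|11⟩: (1)/2 = 1/2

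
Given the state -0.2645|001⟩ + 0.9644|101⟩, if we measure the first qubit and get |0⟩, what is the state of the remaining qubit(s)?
-|01⟩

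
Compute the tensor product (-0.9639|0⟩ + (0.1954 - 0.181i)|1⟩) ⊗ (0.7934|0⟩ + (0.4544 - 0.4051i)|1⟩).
-0.7648|00⟩ + (-0.438 + 0.3905i)|01⟩ + (0.155 - 0.1436i)|10⟩ + (0.01547 - 0.1614i)|11⟩

amp(|b₁b₂…⟩) = product of the factor amplitudes for bits b₁, b₂, …; only kets whose every factor amplitude is nonzero survive.
|00⟩: (-0.9639)(0.7934) = -0.7648
|01⟩: (-0.9639)(0.4544 - 0.4051i) = (-0.438 + 0.3905i)
|10⟩: (0.1954 - 0.181i)(0.7934) = (0.155 - 0.1436i)
|11⟩: (0.1954 - 0.181i)(0.4544 - 0.4051i) = (0.01547 - 0.1614i)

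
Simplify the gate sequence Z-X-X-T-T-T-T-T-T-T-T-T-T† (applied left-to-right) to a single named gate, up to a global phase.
Z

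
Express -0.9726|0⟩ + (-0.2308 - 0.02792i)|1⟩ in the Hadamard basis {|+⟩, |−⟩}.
(-0.8509 - 0.01974i)|+⟩ + (-0.5245 + 0.01974i)|−⟩

With |ψ⟩ = α|0⟩ + β|1⟩, the Hadamard-basis coefficients are ⟨+|ψ⟩ = (α + β)/√2 and ⟨−|ψ⟩ = (α − β)/√2.
Here α = -0.9726, β = (-0.2308 - 0.02792i): (α + β)/√2 = (-0.8509 - 0.01974i), (α − β)/√2 = (-0.5245 + 0.01974i).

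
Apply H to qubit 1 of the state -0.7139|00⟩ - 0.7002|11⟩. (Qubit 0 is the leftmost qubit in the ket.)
-0.5048|00⟩ - 0.5048|01⟩ - 0.4951|10⟩ + 0.4951|11⟩

H on qubit 1 mixes each pair of kets that differ only in qubit 1: amplitudes (a, b) of (|…0…⟩, |…1…⟩) become ((a + b)/√2, (a − b)/√2). Kets absent from the input have amplitude 0.
(|00⟩, |01⟩): (a, b) = (-0.7139, 0) → (-0.5048, -0.5048)
(|10⟩, |11⟩): (a, b) = (0, -0.7002) → (-0.4951, 0.4951)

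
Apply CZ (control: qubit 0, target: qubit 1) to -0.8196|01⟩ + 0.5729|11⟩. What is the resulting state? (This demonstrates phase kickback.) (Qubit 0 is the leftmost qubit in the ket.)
-0.8196|01⟩ - 0.5729|11⟩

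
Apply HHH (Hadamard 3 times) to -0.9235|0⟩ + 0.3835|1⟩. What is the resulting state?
-0.3818|0⟩ - 0.9242|1⟩

H² = I, so H^3 = H: a single Hadamard. With (a, b) = (-0.9235, 0.3835), H gives ((a + b)/√2, (a − b)/√2) = (-0.3818, -0.9242).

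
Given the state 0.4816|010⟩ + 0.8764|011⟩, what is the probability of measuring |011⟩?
0.7681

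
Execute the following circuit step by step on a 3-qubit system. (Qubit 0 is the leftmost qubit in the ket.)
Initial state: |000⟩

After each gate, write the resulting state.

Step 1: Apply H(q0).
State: 1/√2|000⟩ + 1/√2|100⟩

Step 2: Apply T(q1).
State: 1/√2|000⟩ + 1/√2|100⟩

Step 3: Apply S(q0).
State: 1/√2|000⟩ + (1/√2)i|100⟩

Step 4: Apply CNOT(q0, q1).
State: 1/√2|000⟩ + (1/√2)i|110⟩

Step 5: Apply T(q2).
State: 1/√2|000⟩ + (1/√2)i|110⟩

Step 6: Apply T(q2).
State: 1/√2|000⟩ + (1/√2)i|110⟩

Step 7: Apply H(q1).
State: 1/2|000⟩ + 1/2|010⟩ + (1/2)i|100⟩ - (1/2)i|110⟩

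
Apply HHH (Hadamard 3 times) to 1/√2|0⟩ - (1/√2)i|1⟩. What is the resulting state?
(1/2 - (1/2)i)|0⟩ + (1/2 + (1/2)i)|1⟩

H² = I, so H^3 = H: a single Hadamard. With (a, b) = (1/√2, -(1/√2)i), H gives ((a + b)/√2, (a − b)/√2) = ((1/2 - (1/2)i), (1/2 + (1/2)i)).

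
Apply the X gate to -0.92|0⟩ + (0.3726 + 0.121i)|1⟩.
(0.3726 + 0.121i)|0⟩ - 0.92|1⟩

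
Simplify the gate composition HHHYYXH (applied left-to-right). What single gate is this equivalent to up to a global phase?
Z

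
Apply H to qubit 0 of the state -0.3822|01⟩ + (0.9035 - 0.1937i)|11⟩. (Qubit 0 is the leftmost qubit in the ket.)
(0.3686 - 0.137i)|01⟩ + (-0.9091 + 0.137i)|11⟩

H on qubit 0 mixes each pair of kets that differ only in qubit 0: amplitudes (a, b) of (|…0…⟩, |…1…⟩) become ((a + b)/√2, (a − b)/√2). Kets absent from the input have amplitude 0.
(|01⟩, |11⟩): (a, b) = (-0.3822, (0.9035 - 0.1937i)) → ((0.3686 - 0.137i), (-0.9091 + 0.137i))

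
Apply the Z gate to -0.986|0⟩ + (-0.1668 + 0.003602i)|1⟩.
-0.986|0⟩ + (0.1668 - 0.003602i)|1⟩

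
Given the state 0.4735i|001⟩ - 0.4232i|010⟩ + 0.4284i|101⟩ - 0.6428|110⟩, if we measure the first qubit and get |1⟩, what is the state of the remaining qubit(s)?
0.5546i|01⟩ - 0.8321|10⟩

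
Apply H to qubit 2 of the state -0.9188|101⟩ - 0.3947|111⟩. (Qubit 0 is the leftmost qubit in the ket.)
-0.6497|100⟩ + 0.6497|101⟩ - 0.2791|110⟩ + 0.2791|111⟩

H on qubit 2 mixes each pair of kets that differ only in qubit 2: amplitudes (a, b) of (|…0…⟩, |…1…⟩) become ((a + b)/√2, (a − b)/√2). Kets absent from the input have amplitude 0.
(|100⟩, |101⟩): (a, b) = (0, -0.9188) → (-0.6497, 0.6497)
(|110⟩, |111⟩): (a, b) = (0, -0.3947) → (-0.2791, 0.2791)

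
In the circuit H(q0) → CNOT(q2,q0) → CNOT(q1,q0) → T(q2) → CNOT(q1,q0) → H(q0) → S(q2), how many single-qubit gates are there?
4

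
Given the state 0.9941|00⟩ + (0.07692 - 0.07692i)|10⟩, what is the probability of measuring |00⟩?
0.9882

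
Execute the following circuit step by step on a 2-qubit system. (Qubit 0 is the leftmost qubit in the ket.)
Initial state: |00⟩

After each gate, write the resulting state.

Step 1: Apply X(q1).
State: |01⟩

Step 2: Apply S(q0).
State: |01⟩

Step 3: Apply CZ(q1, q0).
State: |01⟩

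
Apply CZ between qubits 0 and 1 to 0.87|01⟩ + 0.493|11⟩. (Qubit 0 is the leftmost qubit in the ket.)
0.87|01⟩ - 0.493|11⟩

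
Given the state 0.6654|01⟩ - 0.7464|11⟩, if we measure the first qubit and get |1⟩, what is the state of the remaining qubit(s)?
-|1⟩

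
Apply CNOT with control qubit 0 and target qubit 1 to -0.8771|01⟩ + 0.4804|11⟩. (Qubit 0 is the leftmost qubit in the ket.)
-0.8771|01⟩ + 0.4804|10⟩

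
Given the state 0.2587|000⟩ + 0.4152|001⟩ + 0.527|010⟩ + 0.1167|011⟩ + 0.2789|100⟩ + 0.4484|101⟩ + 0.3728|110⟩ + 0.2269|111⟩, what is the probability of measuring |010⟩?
0.2777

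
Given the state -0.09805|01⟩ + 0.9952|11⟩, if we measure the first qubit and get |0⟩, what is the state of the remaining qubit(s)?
-|1⟩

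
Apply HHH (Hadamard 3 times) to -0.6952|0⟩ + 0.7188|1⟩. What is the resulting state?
0.01669|0⟩ - 0.9998|1⟩

H² = I, so H^3 = H: a single Hadamard. With (a, b) = (-0.6952, 0.7188), H gives ((a + b)/√2, (a − b)/√2) = (0.01669, -0.9998).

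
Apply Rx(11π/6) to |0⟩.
-0.9659|0⟩ - 0.2588i|1⟩

Rx(11π/6) = [[cos(θ/2), −i·sin(θ/2)], [−i·sin(θ/2), cos(θ/2)]]; θ = 11π/6, cos(θ/2) ≈ -0.965926, sin(θ/2) ≈ 0.258819.
With a = amp(|0⟩) = 1 and b = amp(|1⟩) = 0:
new amp(|0⟩) = (-0.965926)·a + (-0.258819i)·b = -0.9659
new amp(|1⟩) = (-0.258819i)·a + (-0.965926)·b = -0.2588i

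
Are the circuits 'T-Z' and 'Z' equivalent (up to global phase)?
No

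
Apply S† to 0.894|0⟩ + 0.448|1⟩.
0.894|0⟩ - 0.448i|1⟩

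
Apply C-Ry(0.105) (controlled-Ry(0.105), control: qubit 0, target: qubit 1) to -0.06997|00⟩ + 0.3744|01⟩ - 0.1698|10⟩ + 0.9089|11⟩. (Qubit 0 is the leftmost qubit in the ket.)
-0.06997|00⟩ + 0.3744|01⟩ - 0.2173|10⟩ + 0.8987|11⟩

C-Ry(0.105) leaves the control-|0⟩ kets |00⟩, |01⟩ unchanged and applies Ry(0.105) to qubit 1 on the control-|1⟩ pair (|10⟩, |11⟩).
Ry(0.105) = [[cos(θ/2), −sin(θ/2)], [sin(θ/2), cos(θ/2)]]; θ = 0.105, cos(θ/2) ≈ 0.998622, sin(θ/2) ≈ 0.0524759.
With a = amp(|10⟩) = -0.1698 and b = amp(|11⟩) = 0.9089:
new amp(|10⟩) = (0.998622)·a + (-0.0524759)·b = -0.2173
new amp(|11⟩) = (0.0524759)·a + (0.998622)·b = 0.8987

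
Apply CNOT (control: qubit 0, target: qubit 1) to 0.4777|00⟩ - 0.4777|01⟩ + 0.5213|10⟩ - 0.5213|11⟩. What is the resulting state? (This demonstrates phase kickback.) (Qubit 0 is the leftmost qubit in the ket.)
0.4777|00⟩ - 0.4777|01⟩ - 0.5213|10⟩ + 0.5213|11⟩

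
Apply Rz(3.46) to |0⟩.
(-0.1585 - 0.9874i)|0⟩

Rz(3.46) = [[e^(−iθ/2), 0], [0, e^(iθ/2)]] with e^(±iθ/2) = cos(θ/2) ± i·sin(θ/2); θ = 3.46, cos(θ/2) ≈ -0.158532, sin(θ/2) ≈ 0.987354.
With a = amp(|0⟩) = 1 and b = amp(|1⟩) = 0:
new amp(|0⟩) = (-0.158532 - 0.987354i)·a = (-0.1585 - 0.9874i)
new amp(|1⟩) = (-0.158532 + 0.987354i)·b = 0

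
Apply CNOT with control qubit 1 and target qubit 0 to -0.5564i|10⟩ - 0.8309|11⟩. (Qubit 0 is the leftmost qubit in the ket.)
-0.8309|01⟩ - 0.5564i|10⟩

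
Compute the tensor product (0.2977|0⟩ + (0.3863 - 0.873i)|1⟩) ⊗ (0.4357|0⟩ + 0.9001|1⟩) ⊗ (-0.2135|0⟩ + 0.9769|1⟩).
-0.02769|000⟩ + 0.1267|001⟩ - 0.05721|010⟩ + 0.2618|011⟩ + (-0.03593 + 0.08121i)|100⟩ + (0.1644 - 0.3716i)|101⟩ + (-0.07424 + 0.1678i)|110⟩ + (0.3397 - 0.7676i)|111⟩

amp(|b₁b₂…⟩) = product of the factor amplitudes for bits b₁, b₂, …; only kets whose every factor amplitude is nonzero survive.
|000⟩: (0.2977)(0.4357)(-0.2135) = -0.02769
|001⟩: (0.2977)(0.4357)(0.9769) = 0.1267
|010⟩: (0.2977)(0.9001)(-0.2135) = -0.05721
|011⟩: (0.2977)(0.9001)(0.9769) = 0.2618
|100⟩: (0.3863 - 0.873i)(0.4357)(-0.2135) = (-0.03593 + 0.08121i)
|101⟩: (0.3863 - 0.873i)(0.4357)(0.9769) = (0.1644 - 0.3716i)
|110⟩: (0.3863 - 0.873i)(0.9001)(-0.2135) = (-0.07424 + 0.1678i)
|111⟩: (0.3863 - 0.873i)(0.9001)(0.9769) = (0.3397 - 0.7676i)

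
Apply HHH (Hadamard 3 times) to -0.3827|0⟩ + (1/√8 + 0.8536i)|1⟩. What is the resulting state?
(-0.02061 + 0.6036i)|0⟩ + (-0.5206 - 0.6036i)|1⟩

H² = I, so H^3 = H: a single Hadamard. With (a, b) = (-0.3827, (1/√8 + 0.8536i)), H gives ((a + b)/√2, (a − b)/√2) = ((-0.02061 + 0.6036i), (-0.5206 - 0.6036i)).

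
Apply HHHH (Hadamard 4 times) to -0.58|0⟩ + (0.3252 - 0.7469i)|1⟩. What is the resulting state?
-0.58|0⟩ + (0.3252 - 0.7469i)|1⟩

H² = I, so an even number of Hadamards cancels: H^4 = I and the state is unchanged.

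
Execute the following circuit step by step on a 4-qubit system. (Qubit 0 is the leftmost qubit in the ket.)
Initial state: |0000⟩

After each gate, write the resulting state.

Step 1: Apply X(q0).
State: |1000⟩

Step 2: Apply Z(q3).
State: |1000⟩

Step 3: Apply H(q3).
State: 1/√2|1000⟩ + 1/√2|1001⟩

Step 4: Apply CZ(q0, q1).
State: 1/√2|1000⟩ + 1/√2|1001⟩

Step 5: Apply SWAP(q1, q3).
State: 1/√2|1000⟩ + 1/√2|1100⟩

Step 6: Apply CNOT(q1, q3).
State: 1/√2|1000⟩ + 1/√2|1101⟩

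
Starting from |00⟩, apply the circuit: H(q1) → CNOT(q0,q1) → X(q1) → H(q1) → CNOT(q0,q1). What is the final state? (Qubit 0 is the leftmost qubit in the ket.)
|00⟩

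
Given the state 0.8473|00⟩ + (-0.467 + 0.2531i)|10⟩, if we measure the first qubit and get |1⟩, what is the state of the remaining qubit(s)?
(-0.8792 + 0.4765i)|0⟩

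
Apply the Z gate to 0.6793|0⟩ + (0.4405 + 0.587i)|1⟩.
0.6793|0⟩ + (-0.4405 - 0.587i)|1⟩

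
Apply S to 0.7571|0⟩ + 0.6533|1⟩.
0.7571|0⟩ + 0.6533i|1⟩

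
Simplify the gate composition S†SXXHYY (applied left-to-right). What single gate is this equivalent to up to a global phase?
H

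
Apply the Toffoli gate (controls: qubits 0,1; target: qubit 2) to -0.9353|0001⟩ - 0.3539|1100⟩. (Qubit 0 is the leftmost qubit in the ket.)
-0.9353|0001⟩ - 0.3539|1110⟩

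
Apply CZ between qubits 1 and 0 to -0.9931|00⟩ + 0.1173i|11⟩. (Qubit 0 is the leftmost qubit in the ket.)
-0.9931|00⟩ - 0.1173i|11⟩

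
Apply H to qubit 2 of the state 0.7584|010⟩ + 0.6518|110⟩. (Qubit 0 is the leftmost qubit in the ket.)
0.5363|010⟩ + 0.5363|011⟩ + 0.4609|110⟩ + 0.4609|111⟩

H on qubit 2 mixes each pair of kets that differ only in qubit 2: amplitudes (a, b) of (|…0…⟩, |…1…⟩) become ((a + b)/√2, (a − b)/√2). Kets absent from the input have amplitude 0.
(|010⟩, |011⟩): (a, b) = (0.7584, 0) → (0.5363, 0.5363)
(|110⟩, |111⟩): (a, b) = (0.6518, 0) → (0.4609, 0.4609)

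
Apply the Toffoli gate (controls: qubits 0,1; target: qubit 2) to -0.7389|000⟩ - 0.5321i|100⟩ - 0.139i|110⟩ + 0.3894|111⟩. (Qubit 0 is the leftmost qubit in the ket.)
-0.7389|000⟩ - 0.5321i|100⟩ + 0.3894|110⟩ - 0.139i|111⟩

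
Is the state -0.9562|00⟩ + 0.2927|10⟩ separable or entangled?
Separable

Writing the state as a|00⟩ + b|01⟩ + c|10⟩ + d|11⟩, it is a product state iff ad − bc = 0.
Here (a, b, c, d) = (-0.9562, 0, 0.2927, 0): ad − bc = (-0.9562)(0) − (0)(0.2927) = 0, so the state is separable.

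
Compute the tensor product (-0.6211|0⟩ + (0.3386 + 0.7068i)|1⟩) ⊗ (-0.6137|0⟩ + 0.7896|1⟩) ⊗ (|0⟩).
0.3812|000⟩ - 0.4904|010⟩ + (-0.2078 - 0.4338i)|100⟩ + (0.2674 + 0.5581i)|110⟩

amp(|b₁b₂…⟩) = product of the factor amplitudes for bits b₁, b₂, …; only kets whose every factor amplitude is nonzero survive.
|000⟩: (-0.6211)(-0.6137)(1) = 0.3812
|010⟩: (-0.6211)(0.7896)(1) = -0.4904
|100⟩: (0.3386 + 0.7068i)(-0.6137)(1) = (-0.2078 - 0.4338i)
|110⟩: (0.3386 + 0.7068i)(0.7896)(1) = (0.2674 + 0.5581i)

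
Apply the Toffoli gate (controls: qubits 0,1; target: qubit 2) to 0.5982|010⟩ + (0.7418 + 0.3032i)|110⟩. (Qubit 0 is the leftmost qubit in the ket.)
0.5982|010⟩ + (0.7418 + 0.3032i)|111⟩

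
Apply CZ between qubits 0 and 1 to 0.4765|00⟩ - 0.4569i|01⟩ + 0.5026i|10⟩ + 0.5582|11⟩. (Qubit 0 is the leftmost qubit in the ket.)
0.4765|00⟩ - 0.4569i|01⟩ + 0.5026i|10⟩ - 0.5582|11⟩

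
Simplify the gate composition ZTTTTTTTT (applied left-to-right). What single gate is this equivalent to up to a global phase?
Z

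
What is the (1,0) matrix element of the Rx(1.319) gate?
-0.6127i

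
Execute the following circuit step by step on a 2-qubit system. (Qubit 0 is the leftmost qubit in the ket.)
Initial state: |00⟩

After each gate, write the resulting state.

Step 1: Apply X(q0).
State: |10⟩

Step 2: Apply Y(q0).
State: -i|00⟩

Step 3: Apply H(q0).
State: -(1/√2)i|00⟩ - (1/√2)i|10⟩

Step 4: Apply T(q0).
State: -(1/√2)i|00⟩ + (1/2 - (1/2)i)|10⟩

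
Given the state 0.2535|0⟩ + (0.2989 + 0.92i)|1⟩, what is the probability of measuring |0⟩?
0.06426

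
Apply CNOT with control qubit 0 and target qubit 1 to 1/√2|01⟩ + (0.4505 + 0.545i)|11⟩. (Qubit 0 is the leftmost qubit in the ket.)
1/√2|01⟩ + (0.4505 + 0.545i)|10⟩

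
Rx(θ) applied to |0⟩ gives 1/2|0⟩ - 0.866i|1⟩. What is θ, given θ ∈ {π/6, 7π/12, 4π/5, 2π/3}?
2π/3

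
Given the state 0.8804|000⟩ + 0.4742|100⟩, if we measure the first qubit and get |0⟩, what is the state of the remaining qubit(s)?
|00⟩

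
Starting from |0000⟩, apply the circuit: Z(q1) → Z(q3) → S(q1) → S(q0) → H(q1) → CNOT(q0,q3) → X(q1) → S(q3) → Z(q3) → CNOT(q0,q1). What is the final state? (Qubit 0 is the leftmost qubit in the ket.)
1/√2|0000⟩ + 1/√2|0100⟩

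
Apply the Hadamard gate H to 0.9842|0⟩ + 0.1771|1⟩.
0.8212|0⟩ + 0.5707|1⟩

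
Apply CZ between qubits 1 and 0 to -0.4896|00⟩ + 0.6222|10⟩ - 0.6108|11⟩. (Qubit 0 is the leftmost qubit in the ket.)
-0.4896|00⟩ + 0.6222|10⟩ + 0.6108|11⟩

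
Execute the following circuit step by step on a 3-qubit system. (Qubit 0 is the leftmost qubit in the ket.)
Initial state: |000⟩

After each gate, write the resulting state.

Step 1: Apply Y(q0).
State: i|100⟩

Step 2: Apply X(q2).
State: i|101⟩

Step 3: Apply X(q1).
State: i|111⟩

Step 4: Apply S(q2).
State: -|111⟩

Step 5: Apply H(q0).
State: -1/√2|011⟩ + 1/√2|111⟩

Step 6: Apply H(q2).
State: -1/2|010⟩ + 1/2|011⟩ + 1/2|110⟩ - 1/2|111⟩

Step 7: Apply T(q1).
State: (-1/√8 - (1/√8)i)|010⟩ + (1/√8 + (1/√8)i)|011⟩ + (1/√8 + (1/√8)i)|110⟩ + (-1/√8 - (1/√8)i)|111⟩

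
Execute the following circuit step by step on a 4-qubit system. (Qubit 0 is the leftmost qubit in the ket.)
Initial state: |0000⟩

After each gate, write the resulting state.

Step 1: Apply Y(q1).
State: i|0100⟩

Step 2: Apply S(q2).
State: i|0100⟩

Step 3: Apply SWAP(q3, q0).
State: i|0100⟩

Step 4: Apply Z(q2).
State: i|0100⟩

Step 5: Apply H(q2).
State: (1/√2)i|0100⟩ + (1/√2)i|0110⟩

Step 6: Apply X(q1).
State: (1/√2)i|0000⟩ + (1/√2)i|0010⟩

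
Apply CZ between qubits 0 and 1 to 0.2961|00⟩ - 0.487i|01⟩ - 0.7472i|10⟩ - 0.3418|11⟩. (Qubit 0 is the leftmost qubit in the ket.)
0.2961|00⟩ - 0.487i|01⟩ - 0.7472i|10⟩ + 0.3418|11⟩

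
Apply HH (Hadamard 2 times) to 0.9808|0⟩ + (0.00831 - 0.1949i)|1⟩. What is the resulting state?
0.9808|0⟩ + (0.00831 - 0.1949i)|1⟩

H² = I, so an even number of Hadamards cancels: H^2 = I and the state is unchanged.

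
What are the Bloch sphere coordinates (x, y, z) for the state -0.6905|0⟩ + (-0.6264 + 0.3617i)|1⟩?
(0.8651, -0.4995, -0.04641)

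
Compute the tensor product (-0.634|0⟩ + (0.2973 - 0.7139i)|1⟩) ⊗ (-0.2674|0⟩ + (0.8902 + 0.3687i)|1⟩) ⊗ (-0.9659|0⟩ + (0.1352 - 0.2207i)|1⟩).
-0.1638|000⟩ + (0.02292 - 0.03742i)|001⟩ + (0.5451 + 0.2258i)|010⟩ + (-0.1279 + 0.09296i)|011⟩ + (0.07679 - 0.1844i)|100⟩ + (0.03138 + 0.04335i)|101⟩ + (-0.5099 + 0.508i)|110⟩ + (-0.0447 - 0.1876i)|111⟩

amp(|b₁b₂…⟩) = product of the factor amplitudes for bits b₁, b₂, …; only kets whose every factor amplitude is nonzero survive.
|000⟩: (-0.634)(-0.2674)(-0.9659) = -0.1638
|001⟩: (-0.634)(-0.2674)(0.1352 - 0.2207i) = (0.02292 - 0.03742i)
|010⟩: (-0.634)(0.8902 + 0.3687i)(-0.9659) = (0.5451 + 0.2258i)
|011⟩: (-0.634)(0.8902 + 0.3687i)(0.1352 - 0.2207i) = (-0.1279 + 0.09296i)
|100⟩: (0.2973 - 0.7139i)(-0.2674)(-0.9659) = (0.07679 - 0.1844i)
|101⟩: (0.2973 - 0.7139i)(-0.2674)(0.1352 - 0.2207i) = (0.03138 + 0.04335i)
|110⟩: (0.2973 - 0.7139i)(0.8902 + 0.3687i)(-0.9659) = (-0.5099 + 0.508i)
|111⟩: (0.2973 - 0.7139i)(0.8902 + 0.3687i)(0.1352 - 0.2207i) = (-0.0447 - 0.1876i)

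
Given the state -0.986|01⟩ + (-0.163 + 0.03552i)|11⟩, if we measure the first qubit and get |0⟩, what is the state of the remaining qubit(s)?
-|1⟩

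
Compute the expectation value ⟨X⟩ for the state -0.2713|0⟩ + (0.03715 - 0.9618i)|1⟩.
-0.02016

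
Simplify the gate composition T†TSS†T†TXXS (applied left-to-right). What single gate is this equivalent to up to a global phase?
S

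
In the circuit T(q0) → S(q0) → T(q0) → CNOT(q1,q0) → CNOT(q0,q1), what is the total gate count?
5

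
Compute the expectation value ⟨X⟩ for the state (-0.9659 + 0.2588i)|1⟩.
0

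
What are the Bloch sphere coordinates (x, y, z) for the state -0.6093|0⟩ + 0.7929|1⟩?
(-0.9662, 0, -0.2574)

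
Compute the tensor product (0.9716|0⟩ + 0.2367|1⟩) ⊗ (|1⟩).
0.9716|01⟩ + 0.2367|11⟩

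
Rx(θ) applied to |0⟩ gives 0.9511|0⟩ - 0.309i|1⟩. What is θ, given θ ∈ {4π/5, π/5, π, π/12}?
π/5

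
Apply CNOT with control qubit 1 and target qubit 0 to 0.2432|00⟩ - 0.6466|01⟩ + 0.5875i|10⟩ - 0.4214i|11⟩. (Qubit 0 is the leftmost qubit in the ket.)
0.2432|00⟩ - 0.4214i|01⟩ + 0.5875i|10⟩ - 0.6466|11⟩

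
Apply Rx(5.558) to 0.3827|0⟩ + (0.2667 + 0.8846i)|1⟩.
(-0.04405 - 0.0946i)|0⟩ + (-0.2494 - 0.9628i)|1⟩

Rx(5.558) = [[cos(θ/2), −i·sin(θ/2)], [−i·sin(θ/2), cos(θ/2)]]; θ = 5.558, cos(θ/2) ≈ -0.93498, sin(θ/2) ≈ 0.3547.
With a = amp(|0⟩) = 0.3827 and b = amp(|1⟩) = (0.2667 + 0.8846i):
new amp(|0⟩) = (-0.93498)·a + (-0.3547i)·b = (-0.04405 - 0.0946i)
new amp(|1⟩) = (-0.3547i)·a + (-0.93498)·b = (-0.2494 - 0.9628i)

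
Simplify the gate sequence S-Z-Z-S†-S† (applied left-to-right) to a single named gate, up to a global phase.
S†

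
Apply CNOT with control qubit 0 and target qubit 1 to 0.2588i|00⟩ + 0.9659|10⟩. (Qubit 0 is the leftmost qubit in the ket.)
0.2588i|00⟩ + 0.9659|11⟩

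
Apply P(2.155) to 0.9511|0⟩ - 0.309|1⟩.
0.9511|0⟩ + (0.1704 - 0.2578i)|1⟩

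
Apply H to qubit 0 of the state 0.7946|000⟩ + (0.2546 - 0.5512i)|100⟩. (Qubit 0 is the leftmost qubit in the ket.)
(0.7419 - 0.3898i)|000⟩ + (0.3818 + 0.3898i)|100⟩

H on qubit 0 mixes each pair of kets that differ only in qubit 0: amplitudes (a, b) of (|…0…⟩, |…1…⟩) become ((a + b)/√2, (a − b)/√2). Kets absent from the input have amplitude 0.
(|000⟩, |100⟩): (a, b) = (0.7946, (0.2546 - 0.5512i)) → ((0.7419 - 0.3898i), (0.3818 + 0.3898i))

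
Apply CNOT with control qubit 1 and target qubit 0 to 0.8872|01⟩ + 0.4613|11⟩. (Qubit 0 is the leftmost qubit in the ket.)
0.4613|01⟩ + 0.8872|11⟩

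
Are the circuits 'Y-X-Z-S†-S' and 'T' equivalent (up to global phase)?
No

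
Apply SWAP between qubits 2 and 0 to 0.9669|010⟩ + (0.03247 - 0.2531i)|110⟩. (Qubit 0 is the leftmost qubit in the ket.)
0.9669|010⟩ + (0.03247 - 0.2531i)|011⟩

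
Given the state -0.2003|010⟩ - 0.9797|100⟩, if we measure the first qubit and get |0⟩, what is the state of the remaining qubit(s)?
-|10⟩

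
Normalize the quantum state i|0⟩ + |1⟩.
(1/√2)i|0⟩ + 1/√2|1⟩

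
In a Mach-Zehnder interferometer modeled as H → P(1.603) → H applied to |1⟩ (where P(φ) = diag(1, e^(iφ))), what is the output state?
(0.5161 - 0.4997i)|0⟩ + (0.4839 + 0.4997i)|1⟩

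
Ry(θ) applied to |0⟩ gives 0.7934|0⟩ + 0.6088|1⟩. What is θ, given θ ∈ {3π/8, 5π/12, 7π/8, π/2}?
5π/12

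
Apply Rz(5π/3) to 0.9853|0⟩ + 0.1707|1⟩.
(-0.8533 - 0.4927i)|0⟩ + (-0.1478 + 0.08535i)|1⟩

Rz(5π/3) = [[e^(−iθ/2), 0], [0, e^(iθ/2)]] with e^(±iθ/2) = cos(θ/2) ± i·sin(θ/2); θ = 5π/3, cos(θ/2) ≈ -0.866025, sin(θ/2) ≈ 0.5.
With a = amp(|0⟩) = 0.9853 and b = amp(|1⟩) = 0.1707:
new amp(|0⟩) = (-0.866025 - 0.5i)·a = (-0.8533 - 0.4927i)
new amp(|1⟩) = (-0.866025 + 0.5i)·b = (-0.1478 + 0.08535i)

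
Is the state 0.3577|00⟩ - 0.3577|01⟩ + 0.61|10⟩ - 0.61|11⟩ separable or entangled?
Separable

Writing the state as a|00⟩ + b|01⟩ + c|10⟩ + d|11⟩, it is a product state iff ad − bc = 0.
Here (a, b, c, d) = (0.3577, -0.3577, 0.61, -0.61): ad − bc = (0.3577)(-0.61) − (-0.3577)(0.61) = 0, so the state is separable.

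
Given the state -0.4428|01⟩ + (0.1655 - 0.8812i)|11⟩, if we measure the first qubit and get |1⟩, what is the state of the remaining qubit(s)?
(0.1846 - 0.9828i)|1⟩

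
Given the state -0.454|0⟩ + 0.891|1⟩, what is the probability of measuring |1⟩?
0.7939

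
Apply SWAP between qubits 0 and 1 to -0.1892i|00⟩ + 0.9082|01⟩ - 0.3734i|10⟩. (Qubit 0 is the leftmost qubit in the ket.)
-0.1892i|00⟩ - 0.3734i|01⟩ + 0.9082|10⟩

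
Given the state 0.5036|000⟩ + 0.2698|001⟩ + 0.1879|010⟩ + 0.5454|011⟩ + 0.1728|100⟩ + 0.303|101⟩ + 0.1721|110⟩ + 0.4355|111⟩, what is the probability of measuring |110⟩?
0.02962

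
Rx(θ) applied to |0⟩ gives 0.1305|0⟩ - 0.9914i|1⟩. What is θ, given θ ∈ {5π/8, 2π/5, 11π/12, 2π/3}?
11π/12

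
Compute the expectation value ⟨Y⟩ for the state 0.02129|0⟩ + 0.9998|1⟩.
0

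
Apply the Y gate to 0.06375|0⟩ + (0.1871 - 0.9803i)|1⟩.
(-0.9803 - 0.1871i)|0⟩ + 0.06375i|1⟩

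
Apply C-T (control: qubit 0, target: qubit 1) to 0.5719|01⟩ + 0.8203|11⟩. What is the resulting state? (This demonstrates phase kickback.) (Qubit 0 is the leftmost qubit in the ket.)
0.5719|01⟩ + (0.58 + 0.58i)|11⟩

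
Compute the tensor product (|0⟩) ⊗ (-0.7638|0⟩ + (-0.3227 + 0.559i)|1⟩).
-0.7638|00⟩ + (-0.3227 + 0.559i)|01⟩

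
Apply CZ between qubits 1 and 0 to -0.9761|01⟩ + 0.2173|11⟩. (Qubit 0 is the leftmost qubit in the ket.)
-0.9761|01⟩ - 0.2173|11⟩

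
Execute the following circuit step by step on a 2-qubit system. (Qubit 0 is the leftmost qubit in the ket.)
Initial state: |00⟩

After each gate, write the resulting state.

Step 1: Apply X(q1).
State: |01⟩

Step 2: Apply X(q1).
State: |00⟩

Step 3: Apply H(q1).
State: 1/√2|00⟩ + 1/√2|01⟩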